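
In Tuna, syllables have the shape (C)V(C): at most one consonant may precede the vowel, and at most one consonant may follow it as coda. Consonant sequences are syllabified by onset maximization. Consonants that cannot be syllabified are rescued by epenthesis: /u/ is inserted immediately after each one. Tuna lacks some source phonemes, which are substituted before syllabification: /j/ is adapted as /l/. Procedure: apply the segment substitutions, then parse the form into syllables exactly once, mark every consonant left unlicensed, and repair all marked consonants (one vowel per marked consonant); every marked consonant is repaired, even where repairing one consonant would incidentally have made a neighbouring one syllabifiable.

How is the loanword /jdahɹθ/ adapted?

Substitution: /j/ → /l/, giving /ldahɹθ/.
Under (C)V(C), the unsyllabifiable consonants are /l/, /ɹ/, /θ/ (at most one coda consonant is licensed; onsets are limited to one consonant).
Inserting the epenthetic vowel yields /l/ → /lu/, /ɹ/ → /ɹu/, /θ/ → /θu/.

ludahɹuθu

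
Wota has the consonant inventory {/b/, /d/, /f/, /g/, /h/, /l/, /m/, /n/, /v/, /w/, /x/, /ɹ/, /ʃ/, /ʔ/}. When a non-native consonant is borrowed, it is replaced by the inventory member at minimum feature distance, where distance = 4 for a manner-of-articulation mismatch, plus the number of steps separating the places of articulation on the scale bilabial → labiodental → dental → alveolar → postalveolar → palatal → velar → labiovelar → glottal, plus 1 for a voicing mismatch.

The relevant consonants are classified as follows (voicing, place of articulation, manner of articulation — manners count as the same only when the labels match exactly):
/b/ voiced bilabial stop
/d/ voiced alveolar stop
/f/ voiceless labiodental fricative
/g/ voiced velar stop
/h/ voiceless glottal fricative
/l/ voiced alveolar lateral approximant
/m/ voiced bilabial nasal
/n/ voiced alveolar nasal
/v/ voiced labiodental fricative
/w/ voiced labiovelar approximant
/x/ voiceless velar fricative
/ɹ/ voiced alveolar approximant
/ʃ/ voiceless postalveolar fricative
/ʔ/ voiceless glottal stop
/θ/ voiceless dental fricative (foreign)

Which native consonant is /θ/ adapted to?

f

/f/ is closest: same manner (fricative), place distance 1 (dental→labiodental), same voicing; total 1. Next closest is /v/ at distance 2.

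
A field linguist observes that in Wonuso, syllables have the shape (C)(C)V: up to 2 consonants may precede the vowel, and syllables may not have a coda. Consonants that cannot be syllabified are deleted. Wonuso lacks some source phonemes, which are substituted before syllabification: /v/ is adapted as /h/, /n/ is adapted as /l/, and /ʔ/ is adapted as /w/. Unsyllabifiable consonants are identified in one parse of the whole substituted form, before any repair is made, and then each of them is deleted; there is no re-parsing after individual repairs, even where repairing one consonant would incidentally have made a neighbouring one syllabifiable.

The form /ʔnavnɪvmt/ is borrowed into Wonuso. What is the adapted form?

wlahlɪ

Substitution: /ʔ/ → /w/, /n/ → /l/, /v/ → /h/, giving /wlahlɪhmt/.
Under (C)(C)V, the unsyllabifiable consonants are /h/, /m/, /t/ (no codas are permitted; onsets may contain at most 2 consonants).
Each unlicensed consonant is deleted: /h/, /m/, /t/.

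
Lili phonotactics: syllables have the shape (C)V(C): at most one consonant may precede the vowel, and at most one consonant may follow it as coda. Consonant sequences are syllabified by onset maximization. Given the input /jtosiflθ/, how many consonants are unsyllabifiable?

3

Under (C)V(C), the unsyllabifiable consonants are /j/, /l/, /θ/ (at most one coda consonant is licensed; onsets are limited to one consonant).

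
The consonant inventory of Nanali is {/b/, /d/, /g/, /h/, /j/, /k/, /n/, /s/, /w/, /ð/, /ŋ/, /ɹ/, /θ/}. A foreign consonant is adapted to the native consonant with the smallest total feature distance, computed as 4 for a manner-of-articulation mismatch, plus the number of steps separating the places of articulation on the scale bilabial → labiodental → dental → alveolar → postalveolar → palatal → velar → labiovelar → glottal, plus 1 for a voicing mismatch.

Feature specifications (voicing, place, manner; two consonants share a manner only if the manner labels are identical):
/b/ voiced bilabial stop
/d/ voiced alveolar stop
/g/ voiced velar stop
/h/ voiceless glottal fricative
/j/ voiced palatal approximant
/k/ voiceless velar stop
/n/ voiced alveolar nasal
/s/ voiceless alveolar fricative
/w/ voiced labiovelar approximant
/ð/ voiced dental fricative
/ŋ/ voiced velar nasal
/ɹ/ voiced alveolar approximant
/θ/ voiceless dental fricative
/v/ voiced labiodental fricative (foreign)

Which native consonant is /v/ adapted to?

ð

/ð/ is closest: same manner (fricative), place distance 1 (labiodental→dental), same voicing; total 1. Next closest is /θ/ at distance 2.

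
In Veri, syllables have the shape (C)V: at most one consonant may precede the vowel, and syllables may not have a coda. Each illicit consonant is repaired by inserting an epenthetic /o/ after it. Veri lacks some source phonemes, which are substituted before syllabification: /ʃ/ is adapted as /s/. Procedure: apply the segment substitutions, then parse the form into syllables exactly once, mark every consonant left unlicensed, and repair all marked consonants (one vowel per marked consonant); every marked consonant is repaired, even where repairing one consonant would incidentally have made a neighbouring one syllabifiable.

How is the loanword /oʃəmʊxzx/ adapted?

Substitution: /ʃ/ → /s/, giving /osəmʊxzx/.
The consonants /x/, /z/, /x/ cannot be parsed into a legal (C)V syllable (no codas are permitted; onsets are limited to one consonant).
Each unlicensed consonant becomes the onset of a new syllable: /x/ → /xo/, /z/ → /zo/, /x/ → /xo/.

osəmʊxozoxo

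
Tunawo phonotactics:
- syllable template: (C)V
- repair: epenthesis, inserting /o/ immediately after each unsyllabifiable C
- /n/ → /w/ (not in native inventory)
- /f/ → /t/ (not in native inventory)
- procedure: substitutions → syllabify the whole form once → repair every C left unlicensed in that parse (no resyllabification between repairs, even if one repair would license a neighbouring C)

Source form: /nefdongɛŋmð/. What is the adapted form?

Substitution: /n/ → /w/, /f/ → /t/, giving /wetdowgɛŋmð/.
The consonants /t/, /w/, /ŋ/, /m/, /ð/ cannot be parsed into a legal (C)V syllable (no codas are permitted; onsets are limited to one consonant).
Epenthesis after each stranded consonant: /t/ → /to/, /w/ → /wo/, /ŋ/ → /ŋo/, /m/ → /mo/, /ð/ → /ðo/.

wetodowogɛŋomoðo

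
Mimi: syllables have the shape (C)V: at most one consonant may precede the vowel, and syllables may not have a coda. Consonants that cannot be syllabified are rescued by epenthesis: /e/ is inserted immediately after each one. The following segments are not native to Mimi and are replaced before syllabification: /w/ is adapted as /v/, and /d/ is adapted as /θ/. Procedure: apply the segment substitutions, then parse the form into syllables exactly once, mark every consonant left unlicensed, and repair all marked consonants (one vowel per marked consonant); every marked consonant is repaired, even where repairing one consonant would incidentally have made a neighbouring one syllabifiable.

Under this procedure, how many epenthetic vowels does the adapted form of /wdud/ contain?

After substitution the input is /vθuθ/.
The unsyllabifiable consonants are /v/, /θ/; each receives one epenthetic vowel.

2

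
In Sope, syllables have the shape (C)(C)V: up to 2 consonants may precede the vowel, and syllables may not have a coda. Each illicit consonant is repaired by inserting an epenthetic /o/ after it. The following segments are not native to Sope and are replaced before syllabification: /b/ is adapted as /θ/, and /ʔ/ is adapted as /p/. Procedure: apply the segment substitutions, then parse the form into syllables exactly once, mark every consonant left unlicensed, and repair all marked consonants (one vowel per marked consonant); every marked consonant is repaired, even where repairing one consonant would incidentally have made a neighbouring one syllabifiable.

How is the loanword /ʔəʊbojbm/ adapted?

Substitution: /ʔ/ → /p/, /b/ → /θ/, giving /pəʊθojθm/.
Syllabifying with onset maximization leaves /j/, /θ/, /m/ stranded (no codas are permitted; onsets may contain at most 2 consonants).
Inserting the epenthetic vowel yields /j/ → /jo/, /θ/ → /θo/, /m/ → /mo/.

pəʊθojoθomo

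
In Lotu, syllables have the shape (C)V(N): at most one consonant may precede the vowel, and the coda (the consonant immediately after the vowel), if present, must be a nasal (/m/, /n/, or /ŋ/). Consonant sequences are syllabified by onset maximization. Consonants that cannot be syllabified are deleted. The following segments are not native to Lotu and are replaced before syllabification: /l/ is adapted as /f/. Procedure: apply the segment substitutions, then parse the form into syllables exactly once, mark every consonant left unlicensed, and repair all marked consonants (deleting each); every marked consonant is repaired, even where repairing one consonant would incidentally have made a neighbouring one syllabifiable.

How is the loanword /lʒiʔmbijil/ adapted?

Substitution: /l/ → /f/, giving /fʒiʔmbijif/.
The consonants /f/, /ʔ/, /m/, /f/ cannot be parsed into a legal (C)V(N) syllable (only a nasal (/m/, /n/, or /ŋ/) is licensed in coda position; onsets are limited to one consonant).
Deletion applies to /f/, /ʔ/, /m/, /f/.

ʒibiji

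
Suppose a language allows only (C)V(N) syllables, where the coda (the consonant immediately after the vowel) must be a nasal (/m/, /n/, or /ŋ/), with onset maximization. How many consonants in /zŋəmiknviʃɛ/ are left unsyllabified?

Syllabifying with onset maximization leaves /z/, /k/, /n/ stranded (only a nasal (/m/, /n/, or /ŋ/) is licensed in coda position; onsets are limited to one consonant).

3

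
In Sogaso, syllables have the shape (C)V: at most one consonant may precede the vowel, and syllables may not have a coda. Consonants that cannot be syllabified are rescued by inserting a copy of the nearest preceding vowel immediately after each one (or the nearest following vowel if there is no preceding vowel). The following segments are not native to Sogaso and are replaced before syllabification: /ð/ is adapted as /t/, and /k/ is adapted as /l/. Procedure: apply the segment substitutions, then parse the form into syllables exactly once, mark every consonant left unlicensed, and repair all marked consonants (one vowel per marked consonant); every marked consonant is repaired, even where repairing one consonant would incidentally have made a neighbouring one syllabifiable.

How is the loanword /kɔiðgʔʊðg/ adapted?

Substitution: /k/ → /l/, /ð/ → /t/, giving /lɔitgʔʊtg/.
The consonants /t/, /g/, /t/, /g/ cannot be parsed into a legal (C)V syllable (no codas are permitted; onsets are limited to one consonant).
Epenthesis after each stranded consonant: /t/ → /ti/, /g/ → /gi/, /t/ → /tʊ/, /g/ → /gʊ/.

lɔitigiʔʊtʊgʊ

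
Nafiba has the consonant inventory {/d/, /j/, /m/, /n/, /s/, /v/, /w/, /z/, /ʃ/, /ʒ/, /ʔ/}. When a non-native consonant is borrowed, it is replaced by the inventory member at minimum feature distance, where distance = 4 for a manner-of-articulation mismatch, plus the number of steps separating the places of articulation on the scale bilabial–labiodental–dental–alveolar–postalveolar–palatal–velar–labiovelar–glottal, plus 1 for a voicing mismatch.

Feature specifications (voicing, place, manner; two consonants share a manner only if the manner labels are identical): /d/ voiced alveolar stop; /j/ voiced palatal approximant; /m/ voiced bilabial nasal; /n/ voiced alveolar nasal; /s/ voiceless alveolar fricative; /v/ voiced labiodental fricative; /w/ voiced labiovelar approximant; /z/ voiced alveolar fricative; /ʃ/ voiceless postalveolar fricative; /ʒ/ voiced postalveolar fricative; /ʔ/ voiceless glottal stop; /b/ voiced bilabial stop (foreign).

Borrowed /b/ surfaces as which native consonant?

/d/ is closest: same manner (stop), place distance 3 (bilabial→alveolar), same voicing; total 3. Next closest is /m/ at distance 4.

d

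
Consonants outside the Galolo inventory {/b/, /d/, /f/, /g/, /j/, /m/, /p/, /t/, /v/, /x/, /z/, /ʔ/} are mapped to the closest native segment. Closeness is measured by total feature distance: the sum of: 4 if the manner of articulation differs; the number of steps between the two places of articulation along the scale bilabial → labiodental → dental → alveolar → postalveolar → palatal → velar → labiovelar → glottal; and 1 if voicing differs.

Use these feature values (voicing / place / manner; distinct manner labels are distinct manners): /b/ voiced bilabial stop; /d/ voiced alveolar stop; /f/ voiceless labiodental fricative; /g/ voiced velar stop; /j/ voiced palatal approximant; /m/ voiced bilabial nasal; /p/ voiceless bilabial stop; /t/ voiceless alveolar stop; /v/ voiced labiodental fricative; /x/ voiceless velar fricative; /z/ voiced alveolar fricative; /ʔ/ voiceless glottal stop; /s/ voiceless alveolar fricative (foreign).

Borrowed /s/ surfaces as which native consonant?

z

/z/ is closest: same manner (fricative), place distance 0 (alveolar→alveolar), voicing differs (+1); total 1. Next closest is /f/ at distance 2.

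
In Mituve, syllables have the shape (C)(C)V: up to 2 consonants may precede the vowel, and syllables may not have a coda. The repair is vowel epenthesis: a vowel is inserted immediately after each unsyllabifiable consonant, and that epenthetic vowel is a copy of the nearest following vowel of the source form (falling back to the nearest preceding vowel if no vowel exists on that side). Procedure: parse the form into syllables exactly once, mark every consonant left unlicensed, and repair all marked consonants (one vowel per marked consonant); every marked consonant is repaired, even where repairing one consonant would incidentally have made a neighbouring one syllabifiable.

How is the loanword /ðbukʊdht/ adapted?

ðbukʊdʊhʊtʊ

Syllabifying with onset maximization leaves /d/, /h/, /t/ stranded (no codas are permitted; onsets may contain at most 2 consonants).
Inserting the epenthetic vowel yields /d/ → /dʊ/, /h/ → /hʊ/, /t/ → /tʊ/.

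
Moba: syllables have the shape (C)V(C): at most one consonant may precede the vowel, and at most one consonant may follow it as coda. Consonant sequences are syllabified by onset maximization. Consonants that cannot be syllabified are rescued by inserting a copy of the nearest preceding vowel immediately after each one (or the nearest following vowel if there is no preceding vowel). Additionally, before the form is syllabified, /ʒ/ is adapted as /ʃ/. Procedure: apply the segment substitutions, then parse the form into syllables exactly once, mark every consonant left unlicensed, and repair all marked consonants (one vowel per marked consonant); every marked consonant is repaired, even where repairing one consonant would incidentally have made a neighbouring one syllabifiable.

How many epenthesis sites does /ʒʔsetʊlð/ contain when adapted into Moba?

3

After substitution the input is /ʃʔsetʊlð/.
The unsyllabifiable consonants are /ʃ/, /ʔ/, /ð/; each receives one epenthetic vowel.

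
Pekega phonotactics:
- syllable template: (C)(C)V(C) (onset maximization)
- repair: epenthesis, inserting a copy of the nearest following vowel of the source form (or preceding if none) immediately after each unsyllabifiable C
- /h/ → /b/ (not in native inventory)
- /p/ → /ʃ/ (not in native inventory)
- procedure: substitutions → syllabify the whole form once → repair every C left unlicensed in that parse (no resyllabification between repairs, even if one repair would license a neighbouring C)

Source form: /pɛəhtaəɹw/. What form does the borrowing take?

Substitution: /p/ → /ʃ/, /h/ → /b/, giving /ʃɛəbtaəɹw/.
The consonants /w/ cannot be parsed into a legal (C)(C)V(C) syllable (at most one coda consonant is licensed; onsets may contain at most 2 consonants).
Epenthesis after each stranded consonant: /w/ → /wə/.

ʃɛəbtaəɹwə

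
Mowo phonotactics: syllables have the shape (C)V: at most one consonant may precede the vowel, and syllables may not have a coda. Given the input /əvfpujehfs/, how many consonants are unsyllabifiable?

The consonants /v/, /f/, /h/, /f/, /s/ cannot be parsed into a legal (C)V syllable (no codas are permitted; onsets are limited to one consonant).

5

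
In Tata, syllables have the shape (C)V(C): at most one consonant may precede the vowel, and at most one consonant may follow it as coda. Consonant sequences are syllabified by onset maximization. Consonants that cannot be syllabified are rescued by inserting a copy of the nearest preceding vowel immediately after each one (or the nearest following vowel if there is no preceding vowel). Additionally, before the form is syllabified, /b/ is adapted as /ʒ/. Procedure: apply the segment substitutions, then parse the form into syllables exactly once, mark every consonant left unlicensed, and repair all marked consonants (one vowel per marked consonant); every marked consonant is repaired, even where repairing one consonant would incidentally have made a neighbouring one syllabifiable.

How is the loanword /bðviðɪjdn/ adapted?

Substitution: /b/ → /ʒ/, giving /ʒðviðɪjdn/.
Syllabifying with onset maximization leaves /ʒ/, /ð/, /d/, /n/ stranded (at most one coda consonant is licensed; onsets are limited to one consonant).
Each unlicensed consonant becomes the onset of a new syllable: /ʒ/ → /ʒi/, /ð/ → /ði/, /d/ → /dɪ/, /n/ → /nɪ/.

ʒiðiviðɪjdɪnɪ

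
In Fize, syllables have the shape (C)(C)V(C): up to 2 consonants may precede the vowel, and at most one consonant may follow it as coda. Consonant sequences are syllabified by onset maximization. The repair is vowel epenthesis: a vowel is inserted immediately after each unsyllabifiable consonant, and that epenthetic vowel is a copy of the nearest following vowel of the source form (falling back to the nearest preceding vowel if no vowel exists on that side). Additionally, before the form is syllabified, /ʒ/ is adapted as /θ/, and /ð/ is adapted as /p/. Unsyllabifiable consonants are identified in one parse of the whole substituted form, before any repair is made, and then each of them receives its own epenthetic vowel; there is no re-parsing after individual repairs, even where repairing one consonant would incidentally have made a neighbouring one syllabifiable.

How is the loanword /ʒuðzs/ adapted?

θupzusu

Substitution: /ʒ/ → /θ/, /ð/ → /p/, giving /θupzs/.
The consonants /z/, /s/ cannot be parsed into a legal (C)(C)V(C) syllable (at most one coda consonant is licensed; onsets may contain at most 2 consonants).
Each unlicensed consonant becomes the onset of a new syllable: /z/ → /zu/, /s/ → /su/.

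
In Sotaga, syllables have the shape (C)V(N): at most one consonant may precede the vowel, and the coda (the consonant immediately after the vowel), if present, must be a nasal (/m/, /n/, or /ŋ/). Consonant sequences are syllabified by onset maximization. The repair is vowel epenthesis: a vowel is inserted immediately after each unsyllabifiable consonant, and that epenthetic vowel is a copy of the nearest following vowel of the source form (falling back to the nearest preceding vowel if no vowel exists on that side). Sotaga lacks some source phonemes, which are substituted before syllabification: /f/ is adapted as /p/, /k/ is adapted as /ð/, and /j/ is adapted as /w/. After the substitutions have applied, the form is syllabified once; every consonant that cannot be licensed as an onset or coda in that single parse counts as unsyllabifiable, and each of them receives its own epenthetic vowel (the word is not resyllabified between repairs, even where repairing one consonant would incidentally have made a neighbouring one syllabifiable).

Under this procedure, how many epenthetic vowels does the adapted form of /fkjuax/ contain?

After substitution the input is /pðwuax/.
The unsyllabifiable consonants are /p/, /ð/, /x/; each receives one epenthetic vowel.

3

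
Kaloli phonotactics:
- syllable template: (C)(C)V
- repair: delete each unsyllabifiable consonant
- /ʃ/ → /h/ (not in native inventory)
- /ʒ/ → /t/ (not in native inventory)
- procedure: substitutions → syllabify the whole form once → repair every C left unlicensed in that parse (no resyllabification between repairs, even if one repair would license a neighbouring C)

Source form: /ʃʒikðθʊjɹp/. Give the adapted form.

htiðθʊ

Substitution: /ʃ/ → /h/, /ʒ/ → /t/, giving /htikðθʊjɹp/.
Under (C)(C)V, the unsyllabifiable consonants are /k/, /j/, /ɹ/, /p/ (no codas are permitted; onsets may contain at most 2 consonants).
Deleting the stranded consonants removes /k/, /j/, /ɹ/, /p/.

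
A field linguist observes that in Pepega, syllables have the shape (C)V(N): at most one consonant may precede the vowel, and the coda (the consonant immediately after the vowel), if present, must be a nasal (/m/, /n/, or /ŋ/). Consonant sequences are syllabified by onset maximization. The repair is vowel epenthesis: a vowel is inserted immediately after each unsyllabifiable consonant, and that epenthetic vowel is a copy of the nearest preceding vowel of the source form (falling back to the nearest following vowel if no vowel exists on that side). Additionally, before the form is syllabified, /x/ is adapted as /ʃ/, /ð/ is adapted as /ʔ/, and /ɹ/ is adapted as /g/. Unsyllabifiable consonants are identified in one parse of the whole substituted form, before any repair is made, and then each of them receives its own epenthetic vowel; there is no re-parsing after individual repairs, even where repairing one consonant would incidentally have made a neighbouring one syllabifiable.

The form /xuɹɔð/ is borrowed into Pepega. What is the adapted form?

Substitution: /x/ → /ʃ/, /ɹ/ → /g/, /ð/ → /ʔ/, giving /ʃugɔʔ/.
The consonants /ʔ/ cannot be parsed into a legal (C)V(N) syllable (only a nasal (/m/, /n/, or /ŋ/) is licensed in coda position; onsets are limited to one consonant).
Each unlicensed consonant becomes the onset of a new syllable: /ʔ/ → /ʔɔ/.

ʃugɔʔɔ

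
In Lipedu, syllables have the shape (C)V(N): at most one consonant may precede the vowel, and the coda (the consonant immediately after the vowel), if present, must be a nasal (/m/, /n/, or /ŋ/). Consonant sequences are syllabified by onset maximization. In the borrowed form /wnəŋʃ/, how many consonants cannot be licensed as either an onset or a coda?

2

Syllabifying with onset maximization leaves /w/, /ʃ/ stranded (only a nasal (/m/, /n/, or /ŋ/) is licensed in coda position; onsets are limited to one consonant).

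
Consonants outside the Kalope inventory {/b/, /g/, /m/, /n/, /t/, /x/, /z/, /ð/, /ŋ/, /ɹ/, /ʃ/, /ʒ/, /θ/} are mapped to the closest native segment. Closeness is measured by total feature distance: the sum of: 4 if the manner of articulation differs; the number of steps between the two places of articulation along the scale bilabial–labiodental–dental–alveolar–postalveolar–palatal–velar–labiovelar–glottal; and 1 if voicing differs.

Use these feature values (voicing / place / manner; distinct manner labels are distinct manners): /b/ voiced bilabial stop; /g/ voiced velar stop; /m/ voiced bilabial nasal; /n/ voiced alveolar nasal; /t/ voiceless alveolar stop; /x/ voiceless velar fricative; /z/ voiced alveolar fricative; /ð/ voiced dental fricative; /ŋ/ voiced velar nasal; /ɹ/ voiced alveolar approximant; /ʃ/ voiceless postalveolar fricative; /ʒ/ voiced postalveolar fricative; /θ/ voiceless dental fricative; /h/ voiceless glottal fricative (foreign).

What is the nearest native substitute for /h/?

x

/x/ is closest: same manner (fricative), place distance 2 (glottal→velar), same voicing; total 2. Next closest is /ʃ/ at distance 4.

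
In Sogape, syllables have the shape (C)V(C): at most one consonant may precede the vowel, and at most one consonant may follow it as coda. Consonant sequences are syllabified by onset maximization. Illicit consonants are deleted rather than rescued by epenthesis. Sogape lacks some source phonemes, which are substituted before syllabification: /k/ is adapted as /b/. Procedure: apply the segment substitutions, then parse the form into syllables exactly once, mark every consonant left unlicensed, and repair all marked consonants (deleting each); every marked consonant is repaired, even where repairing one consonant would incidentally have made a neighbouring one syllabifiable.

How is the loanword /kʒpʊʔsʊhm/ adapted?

pʊʔsʊh

Substitution: /k/ → /b/, giving /bʒpʊʔsʊhm/.
The consonants /b/, /ʒ/, /m/ cannot be parsed into a legal (C)V(C) syllable (at most one coda consonant is licensed; onsets are limited to one consonant).
Each unlicensed consonant is deleted: /b/, /ʒ/, /m/.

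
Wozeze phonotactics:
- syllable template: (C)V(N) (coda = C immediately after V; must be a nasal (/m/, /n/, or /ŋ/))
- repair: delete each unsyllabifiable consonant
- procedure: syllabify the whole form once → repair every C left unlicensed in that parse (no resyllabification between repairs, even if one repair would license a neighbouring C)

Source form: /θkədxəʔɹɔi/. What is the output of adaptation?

Syllabifying with onset maximization leaves /θ/, /d/, /ʔ/ stranded (only a nasal (/m/, /n/, or /ŋ/) is licensed in coda position; onsets are limited to one consonant).
Each unlicensed consonant is deleted: /θ/, /d/, /ʔ/.

kəxəɹɔi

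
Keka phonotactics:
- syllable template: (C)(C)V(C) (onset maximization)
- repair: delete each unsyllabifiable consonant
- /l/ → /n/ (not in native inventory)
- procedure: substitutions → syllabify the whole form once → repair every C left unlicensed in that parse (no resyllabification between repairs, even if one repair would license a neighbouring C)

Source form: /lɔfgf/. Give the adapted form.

nɔf

Substitution: /l/ → /n/, giving /nɔfgf/.
The consonants /g/, /f/ cannot be parsed into a legal (C)(C)V(C) syllable (at most one coda consonant is licensed; onsets may contain at most 2 consonants).
Deletion applies to /g/, /f/.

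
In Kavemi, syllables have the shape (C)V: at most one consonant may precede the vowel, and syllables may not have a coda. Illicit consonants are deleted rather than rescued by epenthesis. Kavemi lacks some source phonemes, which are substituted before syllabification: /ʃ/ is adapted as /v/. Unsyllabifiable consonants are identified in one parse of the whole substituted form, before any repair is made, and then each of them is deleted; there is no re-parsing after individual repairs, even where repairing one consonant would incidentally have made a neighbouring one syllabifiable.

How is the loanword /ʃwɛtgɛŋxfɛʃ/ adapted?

wɛgɛfɛ

Substitution: /ʃ/ → /v/, giving /vwɛtgɛŋxfɛv/.
Under (C)V, the unsyllabifiable consonants are /v/, /t/, /ŋ/, /x/, /v/ (no codas are permitted; onsets are limited to one consonant).
Each unlicensed consonant is deleted: /v/, /t/, /ŋ/, /x/, /v/.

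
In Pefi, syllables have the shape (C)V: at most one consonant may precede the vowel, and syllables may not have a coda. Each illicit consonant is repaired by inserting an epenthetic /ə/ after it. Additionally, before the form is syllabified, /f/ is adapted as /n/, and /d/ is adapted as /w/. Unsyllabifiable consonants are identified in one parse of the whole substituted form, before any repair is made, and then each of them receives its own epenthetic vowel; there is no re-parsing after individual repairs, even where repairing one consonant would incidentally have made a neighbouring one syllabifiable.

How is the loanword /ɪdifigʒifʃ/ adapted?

ɪwinigəʒinəʃə

Substitution: /d/ → /w/, /f/ → /n/, giving /ɪwinigʒinʃ/.
Under (C)V, the unsyllabifiable consonants are /g/, /n/, /ʃ/ (no codas are permitted; onsets are limited to one consonant).
Each unlicensed consonant becomes the onset of a new syllable: /g/ → /gə/, /n/ → /nə/, /ʃ/ → /ʃə/.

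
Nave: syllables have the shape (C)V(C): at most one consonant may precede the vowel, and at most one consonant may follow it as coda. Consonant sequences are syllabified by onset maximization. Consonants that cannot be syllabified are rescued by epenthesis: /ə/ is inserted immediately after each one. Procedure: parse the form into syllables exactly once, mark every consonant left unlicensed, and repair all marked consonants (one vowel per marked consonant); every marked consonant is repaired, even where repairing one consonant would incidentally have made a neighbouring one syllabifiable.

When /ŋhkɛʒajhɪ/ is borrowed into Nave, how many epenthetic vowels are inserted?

The unsyllabifiable consonants are /ŋ/, /h/; each receives one epenthetic vowel.

2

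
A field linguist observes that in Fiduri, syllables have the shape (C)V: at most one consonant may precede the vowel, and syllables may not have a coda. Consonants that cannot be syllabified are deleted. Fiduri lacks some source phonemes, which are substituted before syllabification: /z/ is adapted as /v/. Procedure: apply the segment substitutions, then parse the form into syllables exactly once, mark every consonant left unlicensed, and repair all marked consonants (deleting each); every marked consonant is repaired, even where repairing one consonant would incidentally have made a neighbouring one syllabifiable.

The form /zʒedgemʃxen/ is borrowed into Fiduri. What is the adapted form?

ʒegexe

Substitution: /z/ → /v/, giving /vʒedgemʃxen/.
Syllabifying with onset maximization leaves /v/, /d/, /m/, /ʃ/, /n/ stranded (no codas are permitted; onsets are limited to one consonant).
Deleting the stranded consonants removes /v/, /d/, /m/, /ʃ/, /n/.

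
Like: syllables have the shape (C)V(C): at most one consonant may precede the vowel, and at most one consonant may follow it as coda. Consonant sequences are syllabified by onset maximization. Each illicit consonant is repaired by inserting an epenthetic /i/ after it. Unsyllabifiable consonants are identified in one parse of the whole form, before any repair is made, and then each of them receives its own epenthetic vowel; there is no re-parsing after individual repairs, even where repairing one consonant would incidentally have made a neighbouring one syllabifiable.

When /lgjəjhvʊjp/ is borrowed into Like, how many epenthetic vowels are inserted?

4

The unsyllabifiable consonants are /l/, /g/, /h/, /p/; each receives one epenthetic vowel.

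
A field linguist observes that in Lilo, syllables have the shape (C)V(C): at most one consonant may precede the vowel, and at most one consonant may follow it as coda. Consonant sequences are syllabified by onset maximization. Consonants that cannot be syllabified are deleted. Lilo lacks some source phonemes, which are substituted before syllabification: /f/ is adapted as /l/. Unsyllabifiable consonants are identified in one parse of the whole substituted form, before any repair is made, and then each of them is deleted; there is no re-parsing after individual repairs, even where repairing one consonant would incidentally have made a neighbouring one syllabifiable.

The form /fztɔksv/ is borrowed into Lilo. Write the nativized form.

tɔk

Substitution: /f/ → /l/, giving /lztɔksv/.
Under (C)V(C), the unsyllabifiable consonants are /l/, /z/, /s/, /v/ (at most one coda consonant is licensed; onsets are limited to one consonant).
Deleting the stranded consonants removes /l/, /z/, /s/, /v/.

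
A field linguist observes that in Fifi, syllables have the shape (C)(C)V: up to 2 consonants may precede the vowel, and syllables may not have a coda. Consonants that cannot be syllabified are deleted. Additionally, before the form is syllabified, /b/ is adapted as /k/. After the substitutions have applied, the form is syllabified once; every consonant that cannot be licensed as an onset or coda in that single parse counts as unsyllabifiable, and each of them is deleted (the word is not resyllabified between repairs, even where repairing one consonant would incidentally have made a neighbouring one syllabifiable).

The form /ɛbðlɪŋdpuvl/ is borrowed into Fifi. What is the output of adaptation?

Substitution: /b/ → /k/, giving /ɛkðlɪŋdpuvl/.
The consonants /k/, /ŋ/, /v/, /l/ cannot be parsed into a legal (C)(C)V syllable (no codas are permitted; onsets may contain at most 2 consonants).
Each unlicensed consonant is deleted: /k/, /ŋ/, /v/, /l/.

ɛðlɪdpu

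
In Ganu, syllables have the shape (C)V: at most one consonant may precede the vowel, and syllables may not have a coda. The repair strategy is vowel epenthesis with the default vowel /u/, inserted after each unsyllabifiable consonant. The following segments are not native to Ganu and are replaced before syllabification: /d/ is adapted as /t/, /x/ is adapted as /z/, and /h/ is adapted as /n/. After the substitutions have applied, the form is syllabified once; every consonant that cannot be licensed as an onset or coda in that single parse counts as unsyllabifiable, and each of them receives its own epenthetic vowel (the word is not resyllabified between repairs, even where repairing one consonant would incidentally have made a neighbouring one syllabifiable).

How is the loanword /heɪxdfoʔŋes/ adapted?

neɪzutufoʔuŋesu

Substitution: /h/ → /n/, /x/ → /z/, /d/ → /t/, giving /neɪztfoʔŋes/.
Under (C)V, the unsyllabifiable consonants are /z/, /t/, /ʔ/, /s/ (no codas are permitted; onsets are limited to one consonant).
Inserting the epenthetic vowel yields /z/ → /zu/, /t/ → /tu/, /ʔ/ → /ʔu/, /s/ → /su/.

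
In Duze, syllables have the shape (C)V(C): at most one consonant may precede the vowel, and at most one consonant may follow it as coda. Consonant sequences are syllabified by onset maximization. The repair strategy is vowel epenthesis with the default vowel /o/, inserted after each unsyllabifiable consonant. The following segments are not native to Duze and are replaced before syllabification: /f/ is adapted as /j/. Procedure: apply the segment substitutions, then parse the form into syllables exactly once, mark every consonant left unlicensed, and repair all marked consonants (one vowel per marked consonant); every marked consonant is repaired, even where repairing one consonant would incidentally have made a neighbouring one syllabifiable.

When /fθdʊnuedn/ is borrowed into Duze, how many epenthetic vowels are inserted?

After substitution the input is /jθdʊnuedn/.
The unsyllabifiable consonants are /j/, /θ/, /n/; each receives one epenthetic vowel.

3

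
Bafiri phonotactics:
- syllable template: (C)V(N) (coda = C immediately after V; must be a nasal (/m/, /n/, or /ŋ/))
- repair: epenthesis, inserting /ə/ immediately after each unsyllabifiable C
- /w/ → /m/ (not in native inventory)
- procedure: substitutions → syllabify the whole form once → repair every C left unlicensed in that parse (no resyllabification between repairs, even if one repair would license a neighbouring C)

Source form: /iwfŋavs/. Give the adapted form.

imfəŋavəsə

Substitution: /w/ → /m/, giving /imfŋavs/.
The consonants /f/, /v/, /s/ cannot be parsed into a legal (C)V(N) syllable (only a nasal (/m/, /n/, or /ŋ/) is licensed in coda position; onsets are limited to one consonant).
Epenthesis after each stranded consonant: /f/ → /fə/, /v/ → /və/, /s/ → /sə/.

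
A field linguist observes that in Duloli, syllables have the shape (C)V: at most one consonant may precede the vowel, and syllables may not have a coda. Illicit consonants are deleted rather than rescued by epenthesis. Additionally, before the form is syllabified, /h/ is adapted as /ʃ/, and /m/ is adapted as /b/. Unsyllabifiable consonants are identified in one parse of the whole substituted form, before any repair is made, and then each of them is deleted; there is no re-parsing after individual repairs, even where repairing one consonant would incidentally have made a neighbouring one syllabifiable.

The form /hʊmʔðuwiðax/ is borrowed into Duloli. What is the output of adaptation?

Substitution: /h/ → /ʃ/, /m/ → /b/, giving /ʃʊbʔðuwiðax/.
Under (C)V, the unsyllabifiable consonants are /b/, /ʔ/, /x/ (no codas are permitted; onsets are limited to one consonant).
Each unlicensed consonant is deleted: /b/, /ʔ/, /x/.

ʃʊðuwiða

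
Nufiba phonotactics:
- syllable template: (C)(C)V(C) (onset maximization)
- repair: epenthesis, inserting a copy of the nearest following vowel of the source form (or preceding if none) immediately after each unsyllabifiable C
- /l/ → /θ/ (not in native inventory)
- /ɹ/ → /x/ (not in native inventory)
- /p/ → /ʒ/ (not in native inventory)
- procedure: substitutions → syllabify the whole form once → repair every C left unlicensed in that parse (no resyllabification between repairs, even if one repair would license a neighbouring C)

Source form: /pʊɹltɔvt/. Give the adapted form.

ʒʊxθtɔvtɔ

Substitution: /p/ → /ʒ/, /ɹ/ → /x/, /l/ → /θ/, giving /ʒʊxθtɔvt/.
Syllabifying with onset maximization leaves /t/ stranded (at most one coda consonant is licensed; onsets may contain at most 2 consonants).
Inserting the epenthetic vowel yields /t/ → /tɔ/.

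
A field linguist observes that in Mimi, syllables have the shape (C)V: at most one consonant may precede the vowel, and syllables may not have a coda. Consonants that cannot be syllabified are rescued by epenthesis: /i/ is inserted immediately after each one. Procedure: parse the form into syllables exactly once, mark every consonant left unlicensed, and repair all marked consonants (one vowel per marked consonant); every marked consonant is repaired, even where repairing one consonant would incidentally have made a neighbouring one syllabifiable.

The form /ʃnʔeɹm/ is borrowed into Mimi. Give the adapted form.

ʃiniʔeɹimi

Under (C)V, the unsyllabifiable consonants are /ʃ/, /n/, /ɹ/, /m/ (no codas are permitted; onsets are limited to one consonant).
Inserting the epenthetic vowel yields /ʃ/ → /ʃi/, /n/ → /ni/, /ɹ/ → /ɹi/, /m/ → /mi/.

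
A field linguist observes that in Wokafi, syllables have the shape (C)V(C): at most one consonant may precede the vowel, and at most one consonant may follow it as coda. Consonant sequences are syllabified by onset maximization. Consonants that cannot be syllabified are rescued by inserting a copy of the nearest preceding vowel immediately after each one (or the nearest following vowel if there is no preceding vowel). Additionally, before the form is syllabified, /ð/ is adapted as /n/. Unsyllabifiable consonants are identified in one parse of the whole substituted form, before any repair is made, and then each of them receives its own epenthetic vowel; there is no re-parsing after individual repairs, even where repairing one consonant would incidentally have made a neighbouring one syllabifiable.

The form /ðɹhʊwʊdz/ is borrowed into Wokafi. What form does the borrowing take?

nʊɹʊhʊwʊdzʊ

Substitution: /ð/ → /n/, giving /nɹhʊwʊdz/.
Under (C)V(C), the unsyllabifiable consonants are /n/, /ɹ/, /z/ (at most one coda consonant is licensed; onsets are limited to one consonant).
Epenthesis after each stranded consonant: /n/ → /nʊ/, /ɹ/ → /ɹʊ/, /z/ → /zʊ/.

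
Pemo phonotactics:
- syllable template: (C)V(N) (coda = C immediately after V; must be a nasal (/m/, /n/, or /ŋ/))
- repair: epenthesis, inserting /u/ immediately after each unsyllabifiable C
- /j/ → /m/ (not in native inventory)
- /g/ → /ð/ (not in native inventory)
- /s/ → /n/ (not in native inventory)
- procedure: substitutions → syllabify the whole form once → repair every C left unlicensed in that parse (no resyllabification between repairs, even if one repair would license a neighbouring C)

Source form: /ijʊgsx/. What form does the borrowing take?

Substitution: /j/ → /m/, /g/ → /ð/, /s/ → /n/, giving /imʊðnx/.
Syllabifying with onset maximization leaves /ð/, /n/, /x/ stranded (only a nasal (/m/, /n/, or /ŋ/) is licensed in coda position; onsets are limited to one consonant).
Each unlicensed consonant becomes the onset of a new syllable: /ð/ → /ðu/, /n/ → /nu/, /x/ → /xu/.

imʊðunuxu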